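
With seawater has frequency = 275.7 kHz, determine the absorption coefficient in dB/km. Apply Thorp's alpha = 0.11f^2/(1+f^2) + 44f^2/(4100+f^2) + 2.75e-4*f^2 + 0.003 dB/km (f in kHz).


f^2 = 76010.49
alpha = 0.11*76010.49/(1+76010.49) + 44*76010.49/(4100+76010.49) + 2.75e-4*76010.49 + 0.003 = 62.764

62.764 dB/km


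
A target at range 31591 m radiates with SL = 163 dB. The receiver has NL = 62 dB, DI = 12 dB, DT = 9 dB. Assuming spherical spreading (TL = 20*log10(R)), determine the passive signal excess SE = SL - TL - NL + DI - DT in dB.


Step 1: TL = 20*log10(31591) = 89.99 dB
Step 2: SE = 163 - 89.99 - 62 + 12 - 9 = 14.01

14.01 dB


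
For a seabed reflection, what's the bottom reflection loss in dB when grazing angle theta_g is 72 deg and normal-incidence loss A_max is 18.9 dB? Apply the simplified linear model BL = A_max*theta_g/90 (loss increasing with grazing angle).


BL = A_max * theta_g / 90 = 18.9 * 72 / 90 = 15.12

15.12 dB


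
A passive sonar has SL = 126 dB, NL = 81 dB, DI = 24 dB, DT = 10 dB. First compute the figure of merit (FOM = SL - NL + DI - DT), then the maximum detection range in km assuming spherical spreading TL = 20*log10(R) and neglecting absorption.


Step 1: FOM = SL - NL + DI - DT = 126 - 81 + 24 - 10 = 59 dB
Step 2: at max range FOM = TL = 20*log10(R), so R = 10^(59/20) = 891.25 m = 0.89 km

0.89 km


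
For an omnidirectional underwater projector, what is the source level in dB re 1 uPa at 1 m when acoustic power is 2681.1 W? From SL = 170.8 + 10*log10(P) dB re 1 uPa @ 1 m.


SL = 170.8 + 10*log10(2681.1) = 170.8 + 34.28 = 205.08

205.08 dB


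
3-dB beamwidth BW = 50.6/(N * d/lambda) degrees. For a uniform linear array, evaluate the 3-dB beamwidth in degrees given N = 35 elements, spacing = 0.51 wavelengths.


2.83 deg


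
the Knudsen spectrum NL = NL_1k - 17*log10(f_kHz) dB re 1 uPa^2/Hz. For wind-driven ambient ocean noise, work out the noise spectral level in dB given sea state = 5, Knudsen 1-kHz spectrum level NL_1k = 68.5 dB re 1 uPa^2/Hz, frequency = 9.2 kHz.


52.12 dB


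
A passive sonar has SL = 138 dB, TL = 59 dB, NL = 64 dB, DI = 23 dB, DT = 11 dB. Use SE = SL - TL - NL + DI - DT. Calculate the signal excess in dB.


SE = SL - TL - NL + DI - DT = 138 - 59 - 64 + 23 - 11 = 27

27 dB


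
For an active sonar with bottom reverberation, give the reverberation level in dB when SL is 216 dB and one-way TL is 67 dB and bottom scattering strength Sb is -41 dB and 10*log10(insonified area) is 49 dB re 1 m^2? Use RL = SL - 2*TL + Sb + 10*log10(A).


RL = SL - 2*TL + Sb + 10*log10(A) = 216 - 2*67 + (-41) + 49 = 90

90 dB


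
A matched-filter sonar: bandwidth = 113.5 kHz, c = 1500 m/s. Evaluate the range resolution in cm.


dR = c/(2*BW) = 1500 / (2 * 113.5e3) = 0.0066 m = 0.66 cm

0.66 cm


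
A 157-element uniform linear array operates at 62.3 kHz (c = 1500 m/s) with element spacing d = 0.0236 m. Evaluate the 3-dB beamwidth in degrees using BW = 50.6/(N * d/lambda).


Step 1: lambda = 1500/62300 = 0.02408 m
Step 2: d/lambda = 0.0236/0.02408 = 0.9801
Step 3: BW = 50.6/(N * d/lambda) = 50.6/(157 * 0.9801) = 0.33

0.33 deg


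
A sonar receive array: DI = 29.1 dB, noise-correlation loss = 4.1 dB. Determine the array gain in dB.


25.0 dB


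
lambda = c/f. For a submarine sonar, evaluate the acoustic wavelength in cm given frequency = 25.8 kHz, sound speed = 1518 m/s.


lambda = c/f = 1518 / 25800 = 0.0588 m = 5.88 cm

5.88 cm


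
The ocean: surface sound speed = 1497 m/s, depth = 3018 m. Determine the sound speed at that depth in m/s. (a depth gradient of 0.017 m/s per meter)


c = 1497 + 0.017 * 3018 = 1548.306

1548.306 m/s


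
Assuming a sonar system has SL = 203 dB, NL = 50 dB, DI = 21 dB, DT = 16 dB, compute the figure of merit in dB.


158 dB


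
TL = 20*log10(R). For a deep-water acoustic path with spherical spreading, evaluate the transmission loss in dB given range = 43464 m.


TL = 20*log10(43464) = 92.76

92.76 dB


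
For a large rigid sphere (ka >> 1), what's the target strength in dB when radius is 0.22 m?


TS = 10*log10(0.22^2 / 4) = 10*log10(0.0121) = -19.17

-19.17 dB


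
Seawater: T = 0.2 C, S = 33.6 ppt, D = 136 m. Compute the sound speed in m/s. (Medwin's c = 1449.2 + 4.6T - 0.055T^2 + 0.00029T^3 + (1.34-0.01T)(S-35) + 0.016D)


c = 1449.2 + 4.6*0.2 - 0.055*0.2^2 + 0.00029*0.2^3 + (1.34 - 0.01*0.2)*(33.6 - 35) + 0.016*136 = 1450.42

1450.42 m/s


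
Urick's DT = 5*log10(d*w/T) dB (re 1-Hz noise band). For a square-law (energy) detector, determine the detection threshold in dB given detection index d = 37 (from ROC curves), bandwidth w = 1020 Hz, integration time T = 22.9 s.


DT = 5*log10(d*w/T) = 5*log10(37 * 1020 / 22.9) = 5*log10(1648.03) = 16.08

16.08 dB


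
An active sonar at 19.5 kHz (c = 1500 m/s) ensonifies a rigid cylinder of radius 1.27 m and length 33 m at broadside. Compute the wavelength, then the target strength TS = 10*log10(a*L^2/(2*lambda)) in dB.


Step 1: lambda = c/f = 1500/19500 = 0.07692 m
Step 2: TS = 10*log10(a*L^2/(2*lambda)) = 10*log10(1.27*33^2/(2*0.07692)) = 39.54

39.54 dB


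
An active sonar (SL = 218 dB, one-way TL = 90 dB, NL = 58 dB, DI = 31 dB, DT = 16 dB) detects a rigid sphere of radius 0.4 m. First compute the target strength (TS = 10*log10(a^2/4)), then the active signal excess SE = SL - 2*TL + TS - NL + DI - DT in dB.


Step 1: TS = 10*log10(0.4^2/4) = -13.98 dB
Step 2: SE = SL - 2*TL + TS - NL + DI - DT = 218 - 2*90 + (-13.98) - 58 + 31 - 16 = -18.98

-18.98 dB


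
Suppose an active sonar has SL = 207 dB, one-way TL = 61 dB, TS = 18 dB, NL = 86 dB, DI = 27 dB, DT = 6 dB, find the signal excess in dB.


SE = SL - 2*TL + TS - NL + DI - DT = 207 - 2*61 + (18) - 86 + 27 - 6 = 38

38 dB


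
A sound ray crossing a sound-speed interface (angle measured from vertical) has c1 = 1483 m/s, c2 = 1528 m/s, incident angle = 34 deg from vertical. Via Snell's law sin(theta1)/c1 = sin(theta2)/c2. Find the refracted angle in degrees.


sin(theta2) = (c2/c1)*sin(theta1) = (1528/1483)*sin(34 deg) = 0.57616
theta2 = arcsin(0.57616) = 35.18

35.18 deg


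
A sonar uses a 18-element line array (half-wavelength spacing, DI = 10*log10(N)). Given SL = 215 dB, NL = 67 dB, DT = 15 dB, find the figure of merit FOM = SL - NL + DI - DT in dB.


145.55 dB


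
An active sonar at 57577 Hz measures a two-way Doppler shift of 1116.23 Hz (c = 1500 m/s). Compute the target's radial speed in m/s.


From fd = 2*f*v/c, v = c*fd/(2*f) = 1500 * 1116.23 / (2*57577) = 14.54

14.54 m/s


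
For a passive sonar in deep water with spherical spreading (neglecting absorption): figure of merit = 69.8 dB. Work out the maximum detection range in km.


At max range FOM = TL, so 20*log10(R) = 69.8
R = 10^(69.8/20) = 3090.3 m = 3.09 km

3.09 km


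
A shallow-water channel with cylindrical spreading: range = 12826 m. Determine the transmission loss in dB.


TL = 10*log10(12826) = 41.08

41.08 dB


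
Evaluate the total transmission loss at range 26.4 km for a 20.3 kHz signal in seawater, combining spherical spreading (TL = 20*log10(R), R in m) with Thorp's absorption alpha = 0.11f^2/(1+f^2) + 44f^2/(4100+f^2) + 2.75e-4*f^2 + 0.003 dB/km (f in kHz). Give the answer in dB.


200.49 dB


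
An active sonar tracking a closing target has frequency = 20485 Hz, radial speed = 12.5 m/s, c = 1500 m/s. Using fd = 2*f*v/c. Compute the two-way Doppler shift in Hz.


fd = 2*f*v/c = 2 * 20485 * 12.5 / 1500 = 341.42

341.42 Hz


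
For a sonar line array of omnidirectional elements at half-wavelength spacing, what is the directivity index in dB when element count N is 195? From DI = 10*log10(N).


DI = 10*log10(195) = 22.9

22.9 dB


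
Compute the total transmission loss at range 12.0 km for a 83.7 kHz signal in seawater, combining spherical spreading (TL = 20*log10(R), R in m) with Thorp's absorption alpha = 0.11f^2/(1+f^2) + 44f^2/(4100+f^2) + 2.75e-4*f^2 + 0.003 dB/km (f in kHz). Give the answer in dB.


Step 1 (Thorp): alpha = 0.11*7005.69/(1+7005.69) + 44*7005.69/(4100+7005.69) + 2.75e-4*7005.69 + 0.003 = 29.7956 dB/km
Step 2: TL_spread = 20*log10(12000) = 81.58 dB
Step 3: TL_abs = alpha*R = 29.7956 * 12.0 = 357.55 dB
Step 4: TL_total = 81.58 + 357.55 = 439.13

439.13 dB


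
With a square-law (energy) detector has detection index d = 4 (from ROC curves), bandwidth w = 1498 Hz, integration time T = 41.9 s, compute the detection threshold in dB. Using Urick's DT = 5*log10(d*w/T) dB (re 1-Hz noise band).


DT = 5*log10(d*w/T) = 5*log10(4 * 1498 / 41.9) = 5*log10(143.01) = 10.78

10.78 dB


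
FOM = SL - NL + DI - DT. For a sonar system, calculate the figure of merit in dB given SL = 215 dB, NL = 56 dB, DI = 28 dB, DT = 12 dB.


175 dB


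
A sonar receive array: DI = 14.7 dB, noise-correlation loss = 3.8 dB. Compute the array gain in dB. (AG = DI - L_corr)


10.9 dB


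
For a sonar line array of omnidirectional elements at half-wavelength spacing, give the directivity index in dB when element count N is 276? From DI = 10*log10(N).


24.41 dB


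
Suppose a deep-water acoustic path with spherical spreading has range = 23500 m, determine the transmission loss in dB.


87.42 dB


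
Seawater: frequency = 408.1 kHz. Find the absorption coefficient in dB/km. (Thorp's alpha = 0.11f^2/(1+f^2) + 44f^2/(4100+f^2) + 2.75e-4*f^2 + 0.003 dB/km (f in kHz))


f^2 = 166545.61
alpha = 0.11*166545.61/(1+166545.61) + 44*166545.61/(4100+166545.61) + 2.75e-4*166545.61 + 0.003 = 88.856

88.856 dB/km


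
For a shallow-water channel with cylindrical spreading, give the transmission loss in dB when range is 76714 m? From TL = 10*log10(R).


TL = 10*log10(76714) = 48.85

48.85 dB


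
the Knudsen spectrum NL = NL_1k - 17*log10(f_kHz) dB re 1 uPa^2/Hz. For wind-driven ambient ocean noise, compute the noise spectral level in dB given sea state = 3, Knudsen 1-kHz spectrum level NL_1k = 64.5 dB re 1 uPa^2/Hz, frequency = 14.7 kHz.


44.66 dB


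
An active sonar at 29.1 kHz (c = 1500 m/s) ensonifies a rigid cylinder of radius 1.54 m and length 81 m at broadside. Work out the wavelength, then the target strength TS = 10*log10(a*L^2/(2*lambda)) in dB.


Step 1: lambda = c/f = 1500/29100 = 0.05155 m
Step 2: TS = 10*log10(a*L^2/(2*lambda)) = 10*log10(1.54*81^2/(2*0.05155)) = 49.91

49.91 dB


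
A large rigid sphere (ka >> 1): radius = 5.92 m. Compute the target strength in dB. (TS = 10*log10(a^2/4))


TS = 10*log10(5.92^2 / 4) = 10*log10(8.7616) = 9.43

9.43 dB


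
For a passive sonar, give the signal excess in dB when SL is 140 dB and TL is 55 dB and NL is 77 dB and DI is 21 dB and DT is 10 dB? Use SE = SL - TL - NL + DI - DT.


SE = SL - TL - NL + DI - DT = 140 - 55 - 77 + 21 - 10 = 19

19 dB


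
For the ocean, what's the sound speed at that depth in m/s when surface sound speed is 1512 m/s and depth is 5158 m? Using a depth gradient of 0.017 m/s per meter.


c = 1512 + 0.017 * 5158 = 1599.686

1599.686 m/s


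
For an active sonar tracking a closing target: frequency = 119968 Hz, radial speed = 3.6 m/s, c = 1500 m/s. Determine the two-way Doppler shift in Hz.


fd = 2*f*v/c = 2 * 119968 * 3.6 / 1500 = 575.85

575.85 Hz


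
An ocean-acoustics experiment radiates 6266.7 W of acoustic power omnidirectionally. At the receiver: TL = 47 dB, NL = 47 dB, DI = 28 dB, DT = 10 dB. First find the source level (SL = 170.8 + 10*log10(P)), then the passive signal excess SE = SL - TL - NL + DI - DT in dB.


Step 1: SL = 170.8 + 10*log10(6266.7) = 208.77 dB
Step 2: SE = SL - TL - NL + DI - DT = 208.77 - 47 - 47 + 28 - 10 = 132.77

132.77 dB


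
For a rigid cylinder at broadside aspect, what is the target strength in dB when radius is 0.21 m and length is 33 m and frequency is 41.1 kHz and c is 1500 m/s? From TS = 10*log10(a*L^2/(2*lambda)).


lambda = 1500/41100 = 0.0365 m
TS = 10*log10(0.21*33^2/(2*0.0365)) = 34.96

34.96 dB


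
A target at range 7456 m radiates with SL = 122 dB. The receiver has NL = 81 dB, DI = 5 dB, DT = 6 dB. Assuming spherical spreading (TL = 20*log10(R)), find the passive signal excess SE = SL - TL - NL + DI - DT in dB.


-37.45 dB


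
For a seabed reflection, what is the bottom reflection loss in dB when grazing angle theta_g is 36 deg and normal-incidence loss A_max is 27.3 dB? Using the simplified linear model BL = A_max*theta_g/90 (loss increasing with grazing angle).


BL = A_max * theta_g / 90 = 27.3 * 36 / 90 = 10.92

10.92 dB


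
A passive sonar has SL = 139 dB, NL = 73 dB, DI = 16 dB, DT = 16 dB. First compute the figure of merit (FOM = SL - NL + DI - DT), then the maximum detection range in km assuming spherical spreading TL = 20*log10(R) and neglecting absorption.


Step 1: FOM = SL - NL + DI - DT = 139 - 73 + 16 - 16 = 66 dB
Step 2: at max range FOM = TL = 20*log10(R), so R = 10^(66/20) = 1995.26 m = 2.0 km

2.0 km


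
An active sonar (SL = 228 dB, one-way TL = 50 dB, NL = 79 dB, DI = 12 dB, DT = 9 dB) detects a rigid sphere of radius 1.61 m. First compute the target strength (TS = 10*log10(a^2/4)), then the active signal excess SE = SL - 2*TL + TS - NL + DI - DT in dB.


Step 1: TS = 10*log10(1.61^2/4) = -1.88 dB
Step 2: SE = SL - 2*TL + TS - NL + DI - DT = 228 - 2*50 + (-1.88) - 79 + 12 - 9 = 50.12

50.12 dB


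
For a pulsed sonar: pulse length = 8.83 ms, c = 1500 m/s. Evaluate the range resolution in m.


dR = c*tau/2 = 1500 * 8.83e-3 / 2 = 6.6225

6.6225 m


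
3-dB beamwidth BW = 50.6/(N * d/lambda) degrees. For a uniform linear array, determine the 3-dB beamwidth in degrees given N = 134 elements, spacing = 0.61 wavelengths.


0.62 deg


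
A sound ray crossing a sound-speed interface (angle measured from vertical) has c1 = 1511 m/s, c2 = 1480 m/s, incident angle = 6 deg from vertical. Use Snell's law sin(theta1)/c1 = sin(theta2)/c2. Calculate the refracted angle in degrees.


sin(theta2) = (c2/c1)*sin(theta1) = (1480/1511)*sin(6 deg) = 0.10238
theta2 = arcsin(0.10238) = 5.88

5.88 deg


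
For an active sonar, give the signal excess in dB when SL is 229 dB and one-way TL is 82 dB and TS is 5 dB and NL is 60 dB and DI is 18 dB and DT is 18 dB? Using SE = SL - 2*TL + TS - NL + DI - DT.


SE = SL - 2*TL + TS - NL + DI - DT = 229 - 2*82 + (5) - 60 + 18 - 18 = 10

10 dB


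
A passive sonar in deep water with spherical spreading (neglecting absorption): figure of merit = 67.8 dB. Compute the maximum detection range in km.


At max range FOM = TL, so 20*log10(R) = 67.8
R = 10^(67.8/20) = 2454.71 m = 2.45 km

2.45 km


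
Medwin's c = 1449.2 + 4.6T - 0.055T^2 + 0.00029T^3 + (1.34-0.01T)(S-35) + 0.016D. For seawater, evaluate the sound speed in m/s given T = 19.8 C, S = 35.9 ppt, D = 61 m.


c = 1449.2 + 4.6*19.8 - 0.055*19.8^2 + 0.00029*19.8^3 + (1.34 - 0.01*19.8)*(35.9 - 35) + 0.016*61 = 1522.97

1522.97 m/s


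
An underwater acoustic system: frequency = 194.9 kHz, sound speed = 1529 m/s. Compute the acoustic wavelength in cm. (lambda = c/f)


0.78 cm


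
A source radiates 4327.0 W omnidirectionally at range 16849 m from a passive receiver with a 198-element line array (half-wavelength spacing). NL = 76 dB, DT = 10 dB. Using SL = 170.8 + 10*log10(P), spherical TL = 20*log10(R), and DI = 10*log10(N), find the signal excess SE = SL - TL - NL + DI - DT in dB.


59.6 dB


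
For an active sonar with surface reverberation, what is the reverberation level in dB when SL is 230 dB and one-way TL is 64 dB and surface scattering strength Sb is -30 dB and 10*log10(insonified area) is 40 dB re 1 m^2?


RL = SL - 2*TL + Sb + 10*log10(A) = 230 - 2*64 + (-30) + 40 = 112

112 dB


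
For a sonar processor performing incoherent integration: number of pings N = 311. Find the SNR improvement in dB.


Gain = 5*log10(311) = 12.46

12.46 dB


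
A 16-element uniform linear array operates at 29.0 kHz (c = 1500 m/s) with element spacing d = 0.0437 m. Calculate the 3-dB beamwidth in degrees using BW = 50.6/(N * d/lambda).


Step 1: lambda = 1500/29000 = 0.05172 m
Step 2: d/lambda = 0.0437/0.05172 = 0.8449
Step 3: BW = 50.6/(N * d/lambda) = 50.6/(16 * 0.8449) = 3.74

3.74 deg


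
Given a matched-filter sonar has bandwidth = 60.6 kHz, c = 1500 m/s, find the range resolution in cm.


dR = c/(2*BW) = 1500 / (2 * 60.6e3) = 0.0124 m = 1.24 cm

1.24 cm


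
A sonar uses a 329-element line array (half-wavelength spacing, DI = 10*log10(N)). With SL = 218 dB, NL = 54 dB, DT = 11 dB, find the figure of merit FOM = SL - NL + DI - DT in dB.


178.17 dB


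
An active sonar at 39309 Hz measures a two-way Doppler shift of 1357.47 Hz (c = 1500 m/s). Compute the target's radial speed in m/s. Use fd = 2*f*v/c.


From fd = 2*f*v/c, v = c*fd/(2*f) = 1500 * 1357.47 / (2*39309) = 25.9

25.9 m/s


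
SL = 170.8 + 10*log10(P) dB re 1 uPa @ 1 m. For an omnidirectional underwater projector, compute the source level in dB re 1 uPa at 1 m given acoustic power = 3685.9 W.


206.47 dB


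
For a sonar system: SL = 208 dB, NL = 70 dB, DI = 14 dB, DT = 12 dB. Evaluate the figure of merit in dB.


FOM = SL - NL + DI - DT = 208 - 70 + 14 - 12 = 140

140 dB


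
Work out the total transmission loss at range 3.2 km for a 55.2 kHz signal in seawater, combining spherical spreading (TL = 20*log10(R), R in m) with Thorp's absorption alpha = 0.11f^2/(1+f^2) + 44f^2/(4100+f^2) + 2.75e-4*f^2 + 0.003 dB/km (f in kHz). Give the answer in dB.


Step 1 (Thorp): alpha = 0.11*3047.04/(1+3047.04) + 44*3047.04/(4100+3047.04) + 2.75e-4*3047.04 + 0.003 = 19.7097 dB/km
Step 2: TL_spread = 20*log10(3200) = 70.1 dB
Step 3: TL_abs = alpha*R = 19.7097 * 3.2 = 63.07 dB
Step 4: TL_total = 70.1 + 63.07 = 133.17

133.17 dB


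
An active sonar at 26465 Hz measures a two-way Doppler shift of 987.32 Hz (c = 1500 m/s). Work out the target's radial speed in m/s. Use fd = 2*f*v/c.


From fd = 2*f*v/c, v = c*fd/(2*f) = 1500 * 987.32 / (2*26465) = 27.98

27.98 m/s


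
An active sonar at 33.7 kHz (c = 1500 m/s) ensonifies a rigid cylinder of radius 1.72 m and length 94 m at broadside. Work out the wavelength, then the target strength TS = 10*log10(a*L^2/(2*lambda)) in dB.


Step 1: lambda = c/f = 1500/33700 = 0.04451 m
Step 2: TS = 10*log10(a*L^2/(2*lambda)) = 10*log10(1.72*94^2/(2*0.04451)) = 52.32

52.32 dB


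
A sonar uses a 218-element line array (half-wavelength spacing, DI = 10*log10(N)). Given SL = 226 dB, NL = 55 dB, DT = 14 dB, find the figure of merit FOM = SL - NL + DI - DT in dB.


Step 1: DI = 10*log10(218) = 23.38 dB
Step 2: FOM = SL - NL + DI - DT = 226 - 55 + 23.38 - 14 = 180.38

180.38 dB


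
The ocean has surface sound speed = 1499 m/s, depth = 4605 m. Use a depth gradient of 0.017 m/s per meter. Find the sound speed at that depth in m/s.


c = 1499 + 0.017 * 4605 = 1577.285

1577.285 m/s


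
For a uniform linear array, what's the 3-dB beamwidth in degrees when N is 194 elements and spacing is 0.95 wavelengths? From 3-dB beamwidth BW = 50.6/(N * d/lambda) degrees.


BW = 50.6 / (194 * 0.95) = 50.6 / 184.3 = 0.27

0.27 deg


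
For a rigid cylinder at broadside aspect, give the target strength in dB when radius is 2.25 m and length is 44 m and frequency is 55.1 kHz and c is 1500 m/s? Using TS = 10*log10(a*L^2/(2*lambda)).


49.03 dB


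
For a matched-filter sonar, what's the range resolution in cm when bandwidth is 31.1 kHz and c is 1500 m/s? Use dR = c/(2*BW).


dR = c/(2*BW) = 1500 / (2 * 31.1e3) = 0.0241 m = 2.41 cm

2.41 cm


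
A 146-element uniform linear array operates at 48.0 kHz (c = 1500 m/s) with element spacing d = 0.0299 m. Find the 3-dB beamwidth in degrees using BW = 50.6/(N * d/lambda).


0.36 deg


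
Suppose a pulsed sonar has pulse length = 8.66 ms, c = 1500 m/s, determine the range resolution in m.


dR = c*tau/2 = 1500 * 8.66e-3 / 2 = 6.495

6.495 m


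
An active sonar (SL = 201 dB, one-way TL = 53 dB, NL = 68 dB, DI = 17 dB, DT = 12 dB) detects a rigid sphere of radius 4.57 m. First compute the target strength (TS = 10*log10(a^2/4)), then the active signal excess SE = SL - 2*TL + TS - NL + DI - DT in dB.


Step 1: TS = 10*log10(4.57^2/4) = 7.18 dB
Step 2: SE = SL - 2*TL + TS - NL + DI - DT = 201 - 2*53 + (7.18) - 68 + 17 - 12 = 39.18

39.18 dB


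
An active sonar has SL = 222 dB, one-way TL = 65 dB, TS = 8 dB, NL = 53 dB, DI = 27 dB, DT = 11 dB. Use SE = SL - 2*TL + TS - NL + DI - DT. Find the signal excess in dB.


SE = SL - 2*TL + TS - NL + DI - DT = 222 - 2*65 + (8) - 53 + 27 - 11 = 63

63 dB


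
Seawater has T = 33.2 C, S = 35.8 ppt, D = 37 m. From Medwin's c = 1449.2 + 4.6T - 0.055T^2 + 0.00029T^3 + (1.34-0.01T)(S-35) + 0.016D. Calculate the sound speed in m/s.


c = 1449.2 + 4.6*33.2 - 0.055*33.2^2 + 0.00029*33.2^3 + (1.34 - 0.01*33.2)*(35.8 - 35) + 0.016*37 = 1553.31

1553.31 m/s


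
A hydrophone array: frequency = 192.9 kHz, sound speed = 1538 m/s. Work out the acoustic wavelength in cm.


0.8 cm


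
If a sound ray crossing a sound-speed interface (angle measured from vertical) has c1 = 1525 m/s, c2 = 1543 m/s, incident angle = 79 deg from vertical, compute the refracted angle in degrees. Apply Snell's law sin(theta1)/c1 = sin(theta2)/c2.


83.32 deg


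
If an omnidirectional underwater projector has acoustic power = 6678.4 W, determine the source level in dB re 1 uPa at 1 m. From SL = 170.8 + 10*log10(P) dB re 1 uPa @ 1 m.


SL = 170.8 + 10*log10(6678.4) = 170.8 + 38.25 = 209.05

209.05 dB


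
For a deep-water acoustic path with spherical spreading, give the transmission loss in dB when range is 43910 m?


TL = 20*log10(43910) = 92.85

92.85 dB


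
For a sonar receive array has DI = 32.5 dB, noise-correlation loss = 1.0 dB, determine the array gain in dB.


AG = DI - L_corr = 32.5 - 1.0 = 31.5

31.5 dB


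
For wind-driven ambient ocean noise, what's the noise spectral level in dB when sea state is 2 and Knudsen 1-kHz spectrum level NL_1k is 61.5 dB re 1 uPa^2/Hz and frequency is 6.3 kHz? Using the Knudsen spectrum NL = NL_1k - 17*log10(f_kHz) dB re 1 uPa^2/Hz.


47.91 dB


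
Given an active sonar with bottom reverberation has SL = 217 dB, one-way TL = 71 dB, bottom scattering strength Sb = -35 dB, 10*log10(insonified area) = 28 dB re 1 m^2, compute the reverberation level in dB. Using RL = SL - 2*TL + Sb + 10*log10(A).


RL = SL - 2*TL + Sb + 10*log10(A) = 217 - 2*71 + (-35) + 28 = 68

68 dB


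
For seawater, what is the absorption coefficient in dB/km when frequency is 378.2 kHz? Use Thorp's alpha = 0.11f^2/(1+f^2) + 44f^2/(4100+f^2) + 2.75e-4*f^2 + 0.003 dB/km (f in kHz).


f^2 = 143035.24
alpha = 0.11*143035.24/(1+143035.24) + 44*143035.24/(4100+143035.24) + 2.75e-4*143035.24 + 0.003 = 82.222

82.222 dB/km


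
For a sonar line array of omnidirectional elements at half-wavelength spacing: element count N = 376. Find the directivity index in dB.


25.75 dB


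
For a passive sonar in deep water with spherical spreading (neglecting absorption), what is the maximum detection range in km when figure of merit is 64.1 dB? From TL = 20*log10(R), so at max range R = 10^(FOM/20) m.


At max range FOM = TL, so 20*log10(R) = 64.1
R = 10^(64.1/20) = 1603.25 m = 1.6 km

1.6 km


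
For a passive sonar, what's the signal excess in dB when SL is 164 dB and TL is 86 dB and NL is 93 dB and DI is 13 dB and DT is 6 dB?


SE = SL - TL - NL + DI - DT = 164 - 86 - 93 + 13 - 6 = -8

-8 dB


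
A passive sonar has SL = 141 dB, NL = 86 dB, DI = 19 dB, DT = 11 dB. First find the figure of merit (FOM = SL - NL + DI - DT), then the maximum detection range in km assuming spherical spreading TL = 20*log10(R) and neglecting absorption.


Step 1: FOM = SL - NL + DI - DT = 141 - 86 + 19 - 11 = 63 dB
Step 2: at max range FOM = TL = 20*log10(R), so R = 10^(63/20) = 1412.54 m = 1.41 km

1.41 km


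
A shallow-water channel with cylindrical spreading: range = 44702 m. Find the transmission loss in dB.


46.5 dB


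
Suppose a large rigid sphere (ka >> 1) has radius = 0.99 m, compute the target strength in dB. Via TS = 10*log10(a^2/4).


-6.11 dB


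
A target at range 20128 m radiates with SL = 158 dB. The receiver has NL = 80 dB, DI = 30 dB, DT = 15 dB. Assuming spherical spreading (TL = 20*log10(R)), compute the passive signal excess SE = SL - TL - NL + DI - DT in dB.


Step 1: TL = 20*log10(20128) = 86.08 dB
Step 2: SE = 158 - 86.08 - 80 + 30 - 15 = 6.92

6.92 dB


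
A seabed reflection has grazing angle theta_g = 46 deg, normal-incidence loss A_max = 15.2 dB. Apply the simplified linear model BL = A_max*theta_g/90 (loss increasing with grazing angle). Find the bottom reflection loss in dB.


7.77 dB


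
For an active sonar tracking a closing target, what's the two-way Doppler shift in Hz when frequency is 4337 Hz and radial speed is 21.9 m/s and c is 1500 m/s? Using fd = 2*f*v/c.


fd = 2*f*v/c = 2 * 4337 * 21.9 / 1500 = 126.64

126.64 Hz


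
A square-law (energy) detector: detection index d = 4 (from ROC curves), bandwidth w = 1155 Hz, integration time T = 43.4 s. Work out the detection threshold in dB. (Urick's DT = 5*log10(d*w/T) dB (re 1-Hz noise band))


DT = 5*log10(d*w/T) = 5*log10(4 * 1155 / 43.4) = 5*log10(106.45) = 10.14

10.14 dB


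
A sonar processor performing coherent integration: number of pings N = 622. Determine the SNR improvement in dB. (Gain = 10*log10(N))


Gain = 10*log10(622) = 27.94

27.94 dB


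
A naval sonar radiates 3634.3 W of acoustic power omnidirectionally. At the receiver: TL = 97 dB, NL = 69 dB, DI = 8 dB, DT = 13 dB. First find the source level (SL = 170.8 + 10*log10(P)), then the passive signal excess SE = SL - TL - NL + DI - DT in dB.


Step 1: SL = 170.8 + 10*log10(3634.3) = 206.4 dB
Step 2: SE = SL - TL - NL + DI - DT = 206.4 - 97 - 69 + 8 - 13 = 35.4

35.4 dB


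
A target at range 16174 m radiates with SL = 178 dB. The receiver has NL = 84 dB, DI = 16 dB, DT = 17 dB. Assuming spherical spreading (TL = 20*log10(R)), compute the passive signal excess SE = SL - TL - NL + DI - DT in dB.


Step 1: TL = 20*log10(16174) = 84.18 dB
Step 2: SE = 178 - 84.18 - 84 + 16 - 17 = 8.82

8.82 dB


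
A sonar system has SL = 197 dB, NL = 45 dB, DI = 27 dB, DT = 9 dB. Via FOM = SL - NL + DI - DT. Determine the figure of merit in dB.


FOM = SL - NL + DI - DT = 197 - 45 + 27 - 9 = 170

170 dB


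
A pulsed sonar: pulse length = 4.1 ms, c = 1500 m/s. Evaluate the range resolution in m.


3.075 m


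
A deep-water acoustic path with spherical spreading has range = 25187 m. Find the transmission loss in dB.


TL = 20*log10(25187) = 88.02

88.02 dB


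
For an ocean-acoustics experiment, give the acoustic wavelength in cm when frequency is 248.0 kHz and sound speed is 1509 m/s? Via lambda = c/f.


lambda = c/f = 1509 / 248000 = 0.0061 m = 0.61 cm

0.61 cm


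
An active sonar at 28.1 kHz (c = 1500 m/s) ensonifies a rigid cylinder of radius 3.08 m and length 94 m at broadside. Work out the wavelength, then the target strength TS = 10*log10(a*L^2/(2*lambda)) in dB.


Step 1: lambda = c/f = 1500/28100 = 0.05338 m
Step 2: TS = 10*log10(a*L^2/(2*lambda)) = 10*log10(3.08*94^2/(2*0.05338)) = 54.06

54.06 dB


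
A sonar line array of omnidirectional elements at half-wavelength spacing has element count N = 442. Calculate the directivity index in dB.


DI = 10*log10(442) = 26.45

26.45 dB


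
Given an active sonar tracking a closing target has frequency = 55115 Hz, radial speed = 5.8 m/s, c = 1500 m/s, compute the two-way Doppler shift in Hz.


426.22 Hz


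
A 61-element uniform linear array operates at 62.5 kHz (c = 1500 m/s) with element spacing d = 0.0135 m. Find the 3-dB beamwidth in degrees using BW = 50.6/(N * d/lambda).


1.47 deg


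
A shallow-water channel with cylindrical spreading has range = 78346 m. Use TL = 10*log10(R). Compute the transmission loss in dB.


48.94 dB


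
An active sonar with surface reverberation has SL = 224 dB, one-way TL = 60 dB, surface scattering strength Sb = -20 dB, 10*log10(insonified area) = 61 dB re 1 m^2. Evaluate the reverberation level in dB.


145 dB


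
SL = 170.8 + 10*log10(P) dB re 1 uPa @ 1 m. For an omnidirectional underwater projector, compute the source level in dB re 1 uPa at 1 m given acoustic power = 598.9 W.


198.57 dB


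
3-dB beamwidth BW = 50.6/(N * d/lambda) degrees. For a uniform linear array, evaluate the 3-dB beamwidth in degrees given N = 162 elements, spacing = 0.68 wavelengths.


0.46 deg


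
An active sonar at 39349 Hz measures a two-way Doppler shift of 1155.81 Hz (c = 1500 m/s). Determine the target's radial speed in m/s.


From fd = 2*f*v/c, v = c*fd/(2*f) = 1500 * 1155.81 / (2*39349) = 22.03

22.03 m/s


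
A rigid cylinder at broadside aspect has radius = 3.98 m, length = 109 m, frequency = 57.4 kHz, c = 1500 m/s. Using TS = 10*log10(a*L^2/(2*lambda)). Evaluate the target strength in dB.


59.57 dB


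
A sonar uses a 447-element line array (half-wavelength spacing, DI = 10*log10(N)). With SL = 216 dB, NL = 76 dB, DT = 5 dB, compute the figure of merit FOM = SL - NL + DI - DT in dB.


161.5 dB


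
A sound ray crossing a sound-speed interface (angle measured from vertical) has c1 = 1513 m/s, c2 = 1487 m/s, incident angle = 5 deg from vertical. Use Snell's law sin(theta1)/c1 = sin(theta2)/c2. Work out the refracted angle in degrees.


sin(theta2) = (c2/c1)*sin(theta1) = (1487/1513)*sin(5 deg) = 0.08566
theta2 = arcsin(0.08566) = 4.91

4.91 deg


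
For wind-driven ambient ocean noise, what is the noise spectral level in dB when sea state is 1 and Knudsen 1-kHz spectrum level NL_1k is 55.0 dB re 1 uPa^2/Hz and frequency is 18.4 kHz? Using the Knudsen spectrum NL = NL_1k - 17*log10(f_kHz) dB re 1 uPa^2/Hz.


NL = NL_1k - 17*log10(f_kHz) = 55.0 - 17*log10(18.4) = 55.0 - (21.5) = 33.5

33.5 dB


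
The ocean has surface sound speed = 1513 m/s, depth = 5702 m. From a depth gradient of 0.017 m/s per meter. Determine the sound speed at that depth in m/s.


c = 1513 + 0.017 * 5702 = 1609.934

1609.934 m/s


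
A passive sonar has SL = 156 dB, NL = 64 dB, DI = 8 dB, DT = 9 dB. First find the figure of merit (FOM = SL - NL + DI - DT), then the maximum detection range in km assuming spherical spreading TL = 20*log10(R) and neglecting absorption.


Step 1: FOM = SL - NL + DI - DT = 156 - 64 + 8 - 9 = 91 dB
Step 2: at max range FOM = TL = 20*log10(R), so R = 10^(91/20) = 35481.34 m = 35.48 km

35.48 km


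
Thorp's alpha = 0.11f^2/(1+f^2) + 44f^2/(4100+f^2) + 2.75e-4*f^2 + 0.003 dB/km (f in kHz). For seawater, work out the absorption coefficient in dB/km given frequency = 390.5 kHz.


f^2 = 152490.25
alpha = 0.11*152490.25/(1+152490.25) + 44*152490.25/(4100+152490.25) + 2.75e-4*152490.25 + 0.003 = 84.896

84.896 dB/km


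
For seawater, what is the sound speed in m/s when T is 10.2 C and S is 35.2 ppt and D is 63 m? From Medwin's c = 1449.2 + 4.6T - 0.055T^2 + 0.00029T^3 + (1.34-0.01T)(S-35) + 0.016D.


c = 1449.2 + 4.6*10.2 - 0.055*10.2^2 + 0.00029*10.2^3 + (1.34 - 0.01*10.2)*(35.2 - 35) + 0.016*63 = 1491.96

1491.96 m/s


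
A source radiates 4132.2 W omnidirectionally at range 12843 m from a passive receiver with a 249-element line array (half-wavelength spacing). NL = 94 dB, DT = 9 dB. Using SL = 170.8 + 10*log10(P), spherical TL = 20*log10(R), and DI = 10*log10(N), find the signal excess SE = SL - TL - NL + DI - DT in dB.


45.75 dB


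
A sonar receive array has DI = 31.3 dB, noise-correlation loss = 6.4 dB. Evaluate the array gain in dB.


AG = DI - L_corr = 31.3 - 6.4 = 24.9

24.9 dB


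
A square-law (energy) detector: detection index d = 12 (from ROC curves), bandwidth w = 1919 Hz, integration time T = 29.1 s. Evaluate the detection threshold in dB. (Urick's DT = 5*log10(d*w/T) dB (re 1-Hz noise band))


DT = 5*log10(d*w/T) = 5*log10(12 * 1919 / 29.1) = 5*log10(791.34) = 14.49

14.49 dB


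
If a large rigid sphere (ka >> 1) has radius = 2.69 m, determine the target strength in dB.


2.57 dB


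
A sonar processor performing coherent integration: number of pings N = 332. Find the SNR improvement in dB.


Gain = 10*log10(332) = 25.21

25.21 dB


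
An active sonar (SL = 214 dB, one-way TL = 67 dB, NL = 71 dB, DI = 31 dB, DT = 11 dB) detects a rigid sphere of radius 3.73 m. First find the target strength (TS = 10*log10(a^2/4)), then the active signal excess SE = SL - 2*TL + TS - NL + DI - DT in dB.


Step 1: TS = 10*log10(3.73^2/4) = 5.41 dB
Step 2: SE = SL - 2*TL + TS - NL + DI - DT = 214 - 2*67 + (5.41) - 71 + 31 - 11 = 34.41

34.41 dB


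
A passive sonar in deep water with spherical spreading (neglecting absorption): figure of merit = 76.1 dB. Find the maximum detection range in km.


6.38 km


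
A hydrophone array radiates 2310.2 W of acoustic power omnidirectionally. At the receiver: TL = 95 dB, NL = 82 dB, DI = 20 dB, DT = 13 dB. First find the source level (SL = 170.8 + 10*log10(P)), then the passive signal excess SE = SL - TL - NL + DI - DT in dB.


Step 1: SL = 170.8 + 10*log10(2310.2) = 204.44 dB
Step 2: SE = SL - TL - NL + DI - DT = 204.44 - 95 - 82 + 20 - 13 = 34.44

34.44 dB


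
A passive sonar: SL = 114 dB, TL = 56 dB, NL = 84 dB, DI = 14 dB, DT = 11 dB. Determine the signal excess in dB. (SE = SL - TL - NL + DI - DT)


-23 dB


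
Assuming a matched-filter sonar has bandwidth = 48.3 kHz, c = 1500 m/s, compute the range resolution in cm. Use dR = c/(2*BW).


1.55 cm


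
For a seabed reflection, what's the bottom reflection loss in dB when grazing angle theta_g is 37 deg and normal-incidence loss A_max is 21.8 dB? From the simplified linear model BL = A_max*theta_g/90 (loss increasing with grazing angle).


8.96 dB


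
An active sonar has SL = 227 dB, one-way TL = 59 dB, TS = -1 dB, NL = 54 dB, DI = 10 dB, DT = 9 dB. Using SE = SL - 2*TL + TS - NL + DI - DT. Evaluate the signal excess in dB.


SE = SL - 2*TL + TS - NL + DI - DT = 227 - 2*59 + (-1) - 54 + 10 - 9 = 55

55 dB


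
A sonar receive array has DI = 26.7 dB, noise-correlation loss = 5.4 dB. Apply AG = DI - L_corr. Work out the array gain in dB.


AG = DI - L_corr = 26.7 - 5.4 = 21.3

21.3 dB


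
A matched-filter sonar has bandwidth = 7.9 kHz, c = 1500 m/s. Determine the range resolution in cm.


dR = c/(2*BW) = 1500 / (2 * 7.9e3) = 0.0949 m = 9.49 cm

9.49 cm


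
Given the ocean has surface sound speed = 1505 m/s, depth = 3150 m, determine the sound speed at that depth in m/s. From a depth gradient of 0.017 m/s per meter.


c = 1505 + 0.017 * 3150 = 1558.55

1558.55 m/s


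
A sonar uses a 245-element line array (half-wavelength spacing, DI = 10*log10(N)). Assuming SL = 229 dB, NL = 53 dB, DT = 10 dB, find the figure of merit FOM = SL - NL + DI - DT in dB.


189.89 dB


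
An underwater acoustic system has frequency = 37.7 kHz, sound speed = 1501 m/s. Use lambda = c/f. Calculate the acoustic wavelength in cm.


lambda = c/f = 1501 / 37700 = 0.0398 m = 3.98 cm

3.98 cm


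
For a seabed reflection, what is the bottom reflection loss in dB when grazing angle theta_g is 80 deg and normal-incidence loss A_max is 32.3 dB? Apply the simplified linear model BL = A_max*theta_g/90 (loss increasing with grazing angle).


BL = A_max * theta_g / 90 = 32.3 * 80 / 90 = 28.71

28.71 dB


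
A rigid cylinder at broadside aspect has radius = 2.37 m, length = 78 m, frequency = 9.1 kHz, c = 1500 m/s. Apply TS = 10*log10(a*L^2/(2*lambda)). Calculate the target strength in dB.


46.41 dB


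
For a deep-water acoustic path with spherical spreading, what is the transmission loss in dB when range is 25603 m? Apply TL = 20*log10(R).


TL = 20*log10(25603) = 88.17

88.17 dB


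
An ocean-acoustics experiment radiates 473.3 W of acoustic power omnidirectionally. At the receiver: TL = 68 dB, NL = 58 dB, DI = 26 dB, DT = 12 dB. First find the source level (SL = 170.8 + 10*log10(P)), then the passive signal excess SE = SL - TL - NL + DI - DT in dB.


Step 1: SL = 170.8 + 10*log10(473.3) = 197.55 dB
Step 2: SE = SL - TL - NL + DI - DT = 197.55 - 68 - 58 + 26 - 12 = 85.55

85.55 dB


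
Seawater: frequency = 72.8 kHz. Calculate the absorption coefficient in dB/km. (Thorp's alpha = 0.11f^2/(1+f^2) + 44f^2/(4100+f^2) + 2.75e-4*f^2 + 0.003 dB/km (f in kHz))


f^2 = 5299.84
alpha = 0.11*5299.84/(1+5299.84) + 44*5299.84/(4100+5299.84) + 2.75e-4*5299.84 + 0.003 = 26.379

26.379 dB/km


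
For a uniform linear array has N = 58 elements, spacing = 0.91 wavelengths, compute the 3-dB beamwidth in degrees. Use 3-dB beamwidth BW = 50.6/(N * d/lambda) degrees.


0.96 deg


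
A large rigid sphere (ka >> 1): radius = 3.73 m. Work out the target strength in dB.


5.41 dB


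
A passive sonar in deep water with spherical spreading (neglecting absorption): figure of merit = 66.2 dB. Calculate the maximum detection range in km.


At max range FOM = TL, so 20*log10(R) = 66.2
R = 10^(66.2/20) = 2041.74 m = 2.04 km

2.04 km


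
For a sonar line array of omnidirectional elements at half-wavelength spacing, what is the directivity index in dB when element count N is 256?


DI = 10*log10(256) = 24.08

24.08 dB


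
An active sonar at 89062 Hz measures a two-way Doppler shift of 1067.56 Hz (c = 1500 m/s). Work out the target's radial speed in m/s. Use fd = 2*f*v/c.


8.99 m/s


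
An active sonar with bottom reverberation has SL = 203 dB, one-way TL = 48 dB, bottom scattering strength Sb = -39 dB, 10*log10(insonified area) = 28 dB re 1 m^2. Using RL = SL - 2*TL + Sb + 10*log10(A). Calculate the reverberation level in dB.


RL = SL - 2*TL + Sb + 10*log10(A) = 203 - 2*48 + (-39) + 28 = 96

96 dB


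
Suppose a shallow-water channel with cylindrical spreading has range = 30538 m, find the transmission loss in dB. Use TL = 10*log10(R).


TL = 10*log10(30538) = 44.85

44.85 dB


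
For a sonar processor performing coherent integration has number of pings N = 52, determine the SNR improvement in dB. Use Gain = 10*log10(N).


Gain = 10*log10(52) = 17.16

17.16 dB


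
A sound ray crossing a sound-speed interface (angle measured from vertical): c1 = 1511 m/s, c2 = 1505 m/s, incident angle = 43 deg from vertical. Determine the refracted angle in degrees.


42.79 deg


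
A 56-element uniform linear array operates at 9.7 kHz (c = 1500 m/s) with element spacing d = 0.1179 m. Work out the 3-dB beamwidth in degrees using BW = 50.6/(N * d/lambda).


Step 1: lambda = 1500/9700 = 0.15464 m
Step 2: d/lambda = 0.1179/0.15464 = 0.7624
Step 3: BW = 50.6/(N * d/lambda) = 50.6/(56 * 0.7624) = 1.19

1.19 deg


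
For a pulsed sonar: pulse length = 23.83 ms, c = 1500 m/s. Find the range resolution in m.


17.8725 m


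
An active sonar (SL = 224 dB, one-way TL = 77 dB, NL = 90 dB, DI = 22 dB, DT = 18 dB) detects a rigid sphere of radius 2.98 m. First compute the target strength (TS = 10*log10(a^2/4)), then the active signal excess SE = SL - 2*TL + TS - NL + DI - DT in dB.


Step 1: TS = 10*log10(2.98^2/4) = 3.46 dB
Step 2: SE = SL - 2*TL + TS - NL + DI - DT = 224 - 2*77 + (3.46) - 90 + 22 - 18 = -12.54

-12.54 dB


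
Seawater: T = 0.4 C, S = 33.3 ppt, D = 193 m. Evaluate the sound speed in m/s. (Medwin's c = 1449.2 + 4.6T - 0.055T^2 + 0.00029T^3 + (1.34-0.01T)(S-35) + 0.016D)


1451.85 m/s


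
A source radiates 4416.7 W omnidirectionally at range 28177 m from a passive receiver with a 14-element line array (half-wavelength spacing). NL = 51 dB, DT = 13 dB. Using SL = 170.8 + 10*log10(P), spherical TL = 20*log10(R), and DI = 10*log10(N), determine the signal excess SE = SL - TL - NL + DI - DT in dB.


65.71 dB
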